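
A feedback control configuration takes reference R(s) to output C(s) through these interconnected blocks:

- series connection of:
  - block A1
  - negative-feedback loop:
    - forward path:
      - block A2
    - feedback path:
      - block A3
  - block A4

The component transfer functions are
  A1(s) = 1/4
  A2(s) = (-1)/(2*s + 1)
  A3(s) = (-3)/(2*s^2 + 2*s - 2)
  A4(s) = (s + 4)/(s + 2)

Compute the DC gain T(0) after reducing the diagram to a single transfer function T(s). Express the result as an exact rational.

Reducing step by step:

1. close the feedback loop around A2, A3 = (-2*s^2 - 2*s + 2)/(4*s^3 + 6*s^2 - 2*s + 1)
2. combine A1, [A2/(1+A2*A3)], A4 in series = (-s^3 - 5*s^2 - 3*s + 4)/(8*s^4 + 28*s^3 + 20*s^2 - 6*s + 4)
The step-2 result is T(s). Setting s = 0: T(0) = 4/4 = 1.

Answer: 1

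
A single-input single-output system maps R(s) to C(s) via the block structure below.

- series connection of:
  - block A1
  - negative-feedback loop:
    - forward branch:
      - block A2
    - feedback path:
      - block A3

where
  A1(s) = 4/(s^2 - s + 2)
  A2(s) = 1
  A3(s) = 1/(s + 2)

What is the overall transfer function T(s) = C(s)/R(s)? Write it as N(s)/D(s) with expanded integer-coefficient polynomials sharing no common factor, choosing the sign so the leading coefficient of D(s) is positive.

[1] close the feedback loop around A2, A3 -> (s + 2)/(s + 3)
[2] cascade A1, [A2/(1+A2*A3)]; the result is T(s) itself (integer coefficients, no common factor, positive leading denominator coefficient)

Hence the answer: (4*s + 8)/(s^3 + 2*s^2 - s + 6)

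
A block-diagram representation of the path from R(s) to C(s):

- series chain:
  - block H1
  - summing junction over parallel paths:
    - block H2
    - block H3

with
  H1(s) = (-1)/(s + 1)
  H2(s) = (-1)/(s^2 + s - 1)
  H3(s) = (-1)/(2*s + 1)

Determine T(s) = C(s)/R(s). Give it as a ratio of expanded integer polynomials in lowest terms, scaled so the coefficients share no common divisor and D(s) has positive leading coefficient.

Reducing step by step:

1. combine H2, H3 in parallel gives (-s^2 - 3*s)/(2*s^3 + 3*s^2 - s - 1)
2. multiply H1, (H2+H3) (series), which is the overall transfer function T(s) = C(s)/R(s) in lowest terms

Answer: (s^2 + 3*s)/(2*s^4 + 5*s^3 + 2*s^2 - 2*s - 1)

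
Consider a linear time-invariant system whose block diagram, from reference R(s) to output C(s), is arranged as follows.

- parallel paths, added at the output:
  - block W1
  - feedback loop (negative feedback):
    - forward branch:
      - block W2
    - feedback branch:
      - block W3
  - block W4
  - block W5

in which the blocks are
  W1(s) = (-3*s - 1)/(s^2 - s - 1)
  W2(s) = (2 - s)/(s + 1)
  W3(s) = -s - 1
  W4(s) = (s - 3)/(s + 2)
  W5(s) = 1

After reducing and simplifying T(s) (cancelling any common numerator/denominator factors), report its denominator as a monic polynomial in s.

Step 1 - close the feedback loop around W2, W3; result (2 - s)/(s^2 - 1)
Step 2 - reduce the parallel group W1, [W2/(1+W2*W3)], W4, W5; result (2*s^5 - 7*s^4 - 9*s^3 + 10*s^2 + 4*s - 3)/(s^5 + s^4 - 4*s^3 - 3*s^2 + 3*s + 2)
The result of step 2 is T(s) in lowest terms. Its denominator already has leading coefficient 1, so it is monic as it stands.

Answer: s^5 + s^4 - 4*s^3 - 3*s^2 + 3*s + 2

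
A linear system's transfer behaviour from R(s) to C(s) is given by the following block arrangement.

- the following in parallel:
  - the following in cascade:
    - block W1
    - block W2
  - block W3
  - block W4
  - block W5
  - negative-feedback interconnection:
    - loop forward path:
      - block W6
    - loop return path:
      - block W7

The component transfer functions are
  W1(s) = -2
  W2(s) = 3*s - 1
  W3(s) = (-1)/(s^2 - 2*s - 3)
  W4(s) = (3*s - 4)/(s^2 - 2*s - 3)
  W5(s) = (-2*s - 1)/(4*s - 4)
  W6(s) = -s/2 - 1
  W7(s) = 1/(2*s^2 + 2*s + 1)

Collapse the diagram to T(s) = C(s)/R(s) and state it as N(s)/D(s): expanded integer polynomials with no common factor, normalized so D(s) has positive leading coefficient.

Step 1: cascade W1, W2: 2 - 6*s
Step 2: collapse the loop (W6 forward, W7 return): (-2*s^3 - 6*s^2 - 5*s - 2)/(4*s^2 + 3*s)
Step 3: combine (W1*W2), W3, W4, W5, [W6/(1+W6*W7)] in parallel, which is the overall transfer function T(s) = C(s)/R(s) in lowest terms

Final answer: (-104*s^6 + 240*s^5 + 354*s^4 - 319*s^3 - 152*s^2 + 89*s - 24)/(16*s^5 - 36*s^4 - 52*s^3 + 36*s^2 + 36*s)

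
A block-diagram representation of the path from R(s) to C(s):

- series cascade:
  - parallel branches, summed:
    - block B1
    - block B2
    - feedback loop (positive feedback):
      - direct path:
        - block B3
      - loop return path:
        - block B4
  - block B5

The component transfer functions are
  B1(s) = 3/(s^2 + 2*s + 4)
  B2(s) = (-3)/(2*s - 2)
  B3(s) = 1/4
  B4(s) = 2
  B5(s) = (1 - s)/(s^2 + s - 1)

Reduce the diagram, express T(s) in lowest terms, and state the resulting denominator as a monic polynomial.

First reduce the diagram to T(s).

Step 1: apply the feedback formula to B3, B4, giving 1/2
Step 2: sum the parallel branches B1, B2, [B3/(1-B3*B4)], giving (s^3 - 2*s^2 + 2*s - 22)/(2*s^3 + 2*s^2 + 4*s - 8)
Step 3: cascade (B1+B2+[B3/(1-B3*B4)]), B5, giving (-s^3 + 2*s^2 - 2*s + 22)/(2*s^4 + 6*s^3 + 10*s^2 + 4*s - 8)
The result of step 3 is T(s) in lowest terms. Its denominator has leading coefficient 2; dividing the denominator through by 2 makes it monic.

Answer: s^4 + 3*s^3 + 5*s^2 + 2*s - 4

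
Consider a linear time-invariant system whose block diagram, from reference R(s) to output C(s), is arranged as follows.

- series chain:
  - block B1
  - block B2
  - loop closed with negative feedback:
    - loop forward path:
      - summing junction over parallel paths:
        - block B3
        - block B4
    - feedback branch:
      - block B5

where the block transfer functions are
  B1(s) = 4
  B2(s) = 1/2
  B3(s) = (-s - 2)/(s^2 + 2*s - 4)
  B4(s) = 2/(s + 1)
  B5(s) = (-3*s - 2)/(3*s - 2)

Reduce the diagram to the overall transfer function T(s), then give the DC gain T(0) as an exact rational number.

First reduce the diagram to T(s).

Step 1: add B3, B4 (parallel); result (s^2 + s - 10)/(s^3 + 3*s^2 - 2*s - 4)
Step 2: reduce the feedback loop with forward (B3+B4) and return B5; result (3*s^3 + s^2 - 32*s + 20)/(3*s^4 + 4*s^3 - 17*s^2 + 20*s + 28)
Step 3: series reduction of B1, B2, [(B3+B4)/(1+(B3+B4)*B5)]; result (6*s^3 + 2*s^2 - 64*s + 40)/(3*s^4 + 4*s^3 - 17*s^2 + 20*s + 28)
The step-3 result is T(s). Setting s = 0: T(0) = 40/28 = 10/7.

Answer: 10/7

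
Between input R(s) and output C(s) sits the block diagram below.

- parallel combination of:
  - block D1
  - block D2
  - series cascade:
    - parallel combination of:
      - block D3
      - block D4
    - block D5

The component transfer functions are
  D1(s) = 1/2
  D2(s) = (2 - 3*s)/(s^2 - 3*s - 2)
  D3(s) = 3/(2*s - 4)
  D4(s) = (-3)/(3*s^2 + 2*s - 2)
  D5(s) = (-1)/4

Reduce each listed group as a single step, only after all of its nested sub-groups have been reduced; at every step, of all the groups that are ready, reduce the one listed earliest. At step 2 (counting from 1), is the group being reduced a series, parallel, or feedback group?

Step 1. combine D3, D4 in parallel
Step 2. combine (D3+D4), D5 in series
Step 3. combine D1, D2, ((D3+D4)*D5) in parallel
So the answer for step 2 is series.

Final answer: series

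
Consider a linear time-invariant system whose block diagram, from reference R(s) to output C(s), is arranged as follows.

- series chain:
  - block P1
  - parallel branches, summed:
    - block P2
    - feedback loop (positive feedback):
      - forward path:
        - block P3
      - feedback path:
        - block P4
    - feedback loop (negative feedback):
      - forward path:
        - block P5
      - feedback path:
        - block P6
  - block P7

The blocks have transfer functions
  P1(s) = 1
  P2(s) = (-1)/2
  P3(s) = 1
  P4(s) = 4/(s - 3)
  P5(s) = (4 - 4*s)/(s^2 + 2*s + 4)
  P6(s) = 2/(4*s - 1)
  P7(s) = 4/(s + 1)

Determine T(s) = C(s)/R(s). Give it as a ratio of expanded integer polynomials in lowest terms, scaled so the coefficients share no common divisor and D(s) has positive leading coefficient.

First reduce the diagram to T(s).

Step 1 - feedback reduction of P3, P4 gives (s - 3)/(s - 7)
Step 2 - collapse the loop (P5 forward, P6 return) gives (-16*s^2 + 20*s - 4)/(4*s^3 + 7*s^2 + 6*s + 4)
Step 3 - sum the parallel branches P2, [P3/(1-P3*P4)], [P5/(1+P5*P6)] gives (4*s^4 - 21*s^3 + 277*s^2 - 278*s + 60)/(8*s^4 - 42*s^3 - 86*s^2 - 76*s - 56)
Step 4 - multiply P1, (P2+[P3/(1-P3*P4)]+[P5/(1+P5*P6)]), P7 (series) - this is the overall T(s), already in the required normalized form

Answer: (8*s^4 - 42*s^3 + 554*s^2 - 556*s + 120)/(4*s^5 - 17*s^4 - 64*s^3 - 81*s^2 - 66*s - 28)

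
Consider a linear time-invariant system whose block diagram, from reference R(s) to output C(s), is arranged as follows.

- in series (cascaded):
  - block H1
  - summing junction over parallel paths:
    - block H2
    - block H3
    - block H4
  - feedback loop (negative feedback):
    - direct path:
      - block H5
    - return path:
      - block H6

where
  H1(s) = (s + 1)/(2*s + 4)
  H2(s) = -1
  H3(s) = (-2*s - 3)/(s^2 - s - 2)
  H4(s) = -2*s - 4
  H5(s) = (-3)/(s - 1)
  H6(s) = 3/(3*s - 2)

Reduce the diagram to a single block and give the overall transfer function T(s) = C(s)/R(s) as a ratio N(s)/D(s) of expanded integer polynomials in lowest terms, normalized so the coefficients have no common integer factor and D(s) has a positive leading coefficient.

The answer is (18*s^4 + 15*s^3 - 81*s^2 - 21*s + 42)/(6*s^4 - 10*s^3 - 38*s^2 + 40*s + 56).

Reasoning:
Step 1 - combine H2, H3, H4 in parallel; result (-2*s^3 - 3*s^2 + 7*s + 7)/(s^2 - s - 2)
Step 2 - reduce the feedback loop with forward H5 and return H6; result (6 - 9*s)/(3*s^2 - 5*s - 7)
Step 3 - cascade H1, (H2+H3+H4), [H5/(1+H5*H6)] - this is the overall T(s), already in the required normalized form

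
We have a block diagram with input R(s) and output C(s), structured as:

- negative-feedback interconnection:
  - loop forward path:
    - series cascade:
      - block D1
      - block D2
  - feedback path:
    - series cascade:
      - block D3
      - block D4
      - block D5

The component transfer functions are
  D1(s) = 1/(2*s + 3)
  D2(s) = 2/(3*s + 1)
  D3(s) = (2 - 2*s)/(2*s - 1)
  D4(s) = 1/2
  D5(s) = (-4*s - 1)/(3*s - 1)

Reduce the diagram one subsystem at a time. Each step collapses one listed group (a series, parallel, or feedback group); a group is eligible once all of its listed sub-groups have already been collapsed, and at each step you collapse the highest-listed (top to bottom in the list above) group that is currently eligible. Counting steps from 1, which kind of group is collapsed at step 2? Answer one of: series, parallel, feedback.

Step 1. multiply D1, D2 (series)
Step 2. combine D3, D4, D5 in series
Step 3. collapse the loop ((D1*D2) forward, (D3*D4*D5) return)
Step 2: series.

Therefore the answer is series.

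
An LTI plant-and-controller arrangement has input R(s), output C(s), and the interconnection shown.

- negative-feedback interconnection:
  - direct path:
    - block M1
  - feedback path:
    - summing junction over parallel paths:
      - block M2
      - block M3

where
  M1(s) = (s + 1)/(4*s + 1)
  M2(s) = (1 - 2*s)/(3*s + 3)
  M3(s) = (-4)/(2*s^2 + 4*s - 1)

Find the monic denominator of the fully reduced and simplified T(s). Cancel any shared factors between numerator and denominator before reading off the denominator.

(1) reduce the parallel group M2, M3 = (-4*s^3 - 6*s^2 - 6*s - 13)/(6*s^3 + 18*s^2 + 9*s - 3)
(2) close the feedback loop around M1, (M2+M3) = (6*s^3 + 18*s^2 + 9*s - 3)/(20*s^3 + 48*s^2 - 6*s - 16)
Step 2 gives the fully reduced T(s), with no common factor left to cancel. The denominator's leading coefficient is 20, so divide each of its coefficients by 20 to get the monic form.

Answer: s^3 + 12*s^2/5 - 3*s/10 - 4/5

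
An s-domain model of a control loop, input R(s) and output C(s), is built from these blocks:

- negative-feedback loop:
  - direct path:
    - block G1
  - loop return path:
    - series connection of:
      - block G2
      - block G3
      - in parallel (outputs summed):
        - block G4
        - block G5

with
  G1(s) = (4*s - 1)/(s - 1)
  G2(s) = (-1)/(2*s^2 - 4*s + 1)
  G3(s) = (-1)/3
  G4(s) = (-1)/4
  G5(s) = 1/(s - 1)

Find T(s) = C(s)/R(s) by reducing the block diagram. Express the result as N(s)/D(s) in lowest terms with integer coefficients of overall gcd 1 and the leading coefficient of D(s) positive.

First reduce the diagram to T(s).

1. add G4, G5 (parallel) = (5 - s)/(4*s - 4)
2. reduce the series chain G2, G3, (G4+G5) = (5 - s)/(24*s^3 - 72*s^2 + 60*s - 12)
3. collapse the loop (G1 forward, (G2*G3*(G4+G5)) return): this yields T(s), and no further normalization is needed

Answer: (96*s^4 - 312*s^3 + 312*s^2 - 108*s + 12)/(24*s^4 - 96*s^3 + 128*s^2 - 51*s + 7)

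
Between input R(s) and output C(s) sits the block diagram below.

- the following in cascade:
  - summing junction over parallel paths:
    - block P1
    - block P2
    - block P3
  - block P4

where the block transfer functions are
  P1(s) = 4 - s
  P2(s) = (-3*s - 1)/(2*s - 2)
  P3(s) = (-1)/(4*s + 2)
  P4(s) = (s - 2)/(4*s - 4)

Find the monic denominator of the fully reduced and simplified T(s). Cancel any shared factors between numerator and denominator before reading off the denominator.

Step 1: add P1, P2, P3 (parallel); result (-2*s^3 + 6*s^2 - 6*s - 4)/(2*s^2 - s - 1)
Step 2: cascade (P1+P2+P3), P4; result (-s^4 + 5*s^3 - 9*s^2 + 4*s + 4)/(4*s^3 - 6*s^2 + 2)
That last expression is T(s), already simplified. Scaling its denominator by 1/4 (the reciprocal of the leading coefficient) yields the monic denominator.

Final answer: s^3 - 3*s^2/2 + 1/2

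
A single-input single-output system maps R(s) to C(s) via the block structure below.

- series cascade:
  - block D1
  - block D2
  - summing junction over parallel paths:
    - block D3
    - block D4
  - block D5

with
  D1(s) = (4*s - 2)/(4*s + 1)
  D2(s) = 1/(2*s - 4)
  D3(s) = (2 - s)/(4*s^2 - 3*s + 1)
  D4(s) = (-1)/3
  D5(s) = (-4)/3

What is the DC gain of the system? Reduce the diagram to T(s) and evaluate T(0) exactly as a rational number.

Reducing step by step:

Step 1: sum the parallel branches D3, D4 gives (5 - 4*s^2)/(12*s^2 - 9*s + 3)
Step 2: multiply D1, D2, (D3+D4), D5 (series) gives (32*s^3 - 16*s^2 - 40*s + 20)/(144*s^4 - 360*s^3 + 153*s^2 - 9*s - 18)
Evaluating the step-2 result (the overall T(s)) at s = 0 gives T(0) = 20/(-18) = -10/9.

Answer: -10/9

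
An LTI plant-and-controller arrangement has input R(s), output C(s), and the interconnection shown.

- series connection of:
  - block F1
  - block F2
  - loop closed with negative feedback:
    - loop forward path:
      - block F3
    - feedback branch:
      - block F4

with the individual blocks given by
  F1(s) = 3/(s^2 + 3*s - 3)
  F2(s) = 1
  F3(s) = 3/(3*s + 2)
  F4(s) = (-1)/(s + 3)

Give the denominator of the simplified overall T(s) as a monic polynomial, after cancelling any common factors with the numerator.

Answer: s^4 + 20*s^3/3 + 9*s^2 - 8*s - 3

Working:
1. apply the feedback formula to F3, F4; result (3*s + 9)/(3*s^2 + 11*s + 3)
2. combine F1, F2, [F3/(1+F3*F4)] in series; result (9*s + 27)/(3*s^4 + 20*s^3 + 27*s^2 - 24*s - 9)
That last expression is T(s), already simplified. Scaling its denominator by 1/3 (the reciprocal of the leading coefficient) yields the monic denominator.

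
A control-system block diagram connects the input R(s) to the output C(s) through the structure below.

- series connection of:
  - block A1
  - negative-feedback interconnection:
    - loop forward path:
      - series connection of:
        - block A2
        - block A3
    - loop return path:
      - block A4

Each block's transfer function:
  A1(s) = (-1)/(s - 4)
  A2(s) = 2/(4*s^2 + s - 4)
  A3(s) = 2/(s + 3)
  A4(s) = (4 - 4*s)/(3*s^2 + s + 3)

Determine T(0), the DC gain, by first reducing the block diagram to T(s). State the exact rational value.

The answer is -3/20.

Reasoning:
Step 1: series reduction of A2, A3 gives 4/(4*s^3 + 13*s^2 - s - 12)
Step 2: apply the feedback formula to (A2*A3), A4 gives (12*s^2 + 4*s + 12)/(12*s^5 + 43*s^4 + 22*s^3 + 2*s^2 - 31*s - 20)
Step 3: series reduction of A1, [(A2*A3)/(1+(A2*A3)*A4)] gives (-12*s^2 - 4*s - 12)/(12*s^6 - 5*s^5 - 150*s^4 - 86*s^3 - 39*s^2 + 104*s + 80)
Evaluating the step-3 result (the overall T(s)) at s = 0 gives T(0) = -12/80 = -3/20.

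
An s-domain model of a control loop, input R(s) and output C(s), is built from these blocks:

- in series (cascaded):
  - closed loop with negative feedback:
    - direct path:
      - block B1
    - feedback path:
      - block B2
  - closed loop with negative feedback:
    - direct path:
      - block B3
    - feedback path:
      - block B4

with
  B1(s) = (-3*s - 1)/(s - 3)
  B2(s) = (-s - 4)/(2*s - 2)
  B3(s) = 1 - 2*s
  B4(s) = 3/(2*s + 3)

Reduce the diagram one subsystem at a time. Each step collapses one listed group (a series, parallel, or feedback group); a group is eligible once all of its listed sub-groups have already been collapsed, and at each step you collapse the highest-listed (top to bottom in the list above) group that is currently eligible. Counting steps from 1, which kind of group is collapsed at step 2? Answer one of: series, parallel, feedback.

Reducing step by step:

Step 1. reduce the feedback loop with forward B1 and return B2
Step 2. close the feedback loop around B3, B4
Step 3. multiply [B1/(1+B1*B2)], [B3/(1+B3*B4)] (series)
At step 2 the group reduced is feedback.

Answer: feedback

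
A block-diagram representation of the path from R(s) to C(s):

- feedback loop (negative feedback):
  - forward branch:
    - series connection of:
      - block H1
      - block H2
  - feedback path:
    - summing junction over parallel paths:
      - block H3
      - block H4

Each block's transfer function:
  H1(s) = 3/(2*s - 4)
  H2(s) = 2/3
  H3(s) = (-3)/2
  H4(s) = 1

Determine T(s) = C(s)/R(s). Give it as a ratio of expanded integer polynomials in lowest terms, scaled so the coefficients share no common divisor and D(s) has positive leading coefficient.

Reducing step by step:

Step 1: reduce the series chain H1, H2 gives 1/(s - 2)
Step 2: sum the parallel branches H3, H4 gives (-1)/2
Step 3: apply the feedback formula to (H1*H2), (H3+H4) - this is the overall T(s), already in the required normalized form

Answer: 2/(2*s - 5)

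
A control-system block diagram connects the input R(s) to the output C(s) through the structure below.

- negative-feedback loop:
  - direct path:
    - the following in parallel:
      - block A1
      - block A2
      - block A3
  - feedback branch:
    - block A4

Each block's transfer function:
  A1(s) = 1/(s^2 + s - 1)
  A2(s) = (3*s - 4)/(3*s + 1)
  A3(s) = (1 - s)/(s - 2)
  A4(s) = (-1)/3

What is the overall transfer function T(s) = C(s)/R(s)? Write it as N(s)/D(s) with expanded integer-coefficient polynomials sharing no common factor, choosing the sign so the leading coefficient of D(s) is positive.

Answer: (-24*s^3 + 12*s^2 + 36*s - 33)/(9*s^4 + 2*s^3 - 34*s^2 - 3*s + 17)

Working:
[1] add A1, A2, A3 (parallel) -> (-8*s^3 + 4*s^2 + 12*s - 11)/(3*s^4 - 2*s^3 - 10*s^2 + 3*s + 2)
[2] reduce the feedback loop with forward (A1+A2+A3) and return A4, giving the overall T(s)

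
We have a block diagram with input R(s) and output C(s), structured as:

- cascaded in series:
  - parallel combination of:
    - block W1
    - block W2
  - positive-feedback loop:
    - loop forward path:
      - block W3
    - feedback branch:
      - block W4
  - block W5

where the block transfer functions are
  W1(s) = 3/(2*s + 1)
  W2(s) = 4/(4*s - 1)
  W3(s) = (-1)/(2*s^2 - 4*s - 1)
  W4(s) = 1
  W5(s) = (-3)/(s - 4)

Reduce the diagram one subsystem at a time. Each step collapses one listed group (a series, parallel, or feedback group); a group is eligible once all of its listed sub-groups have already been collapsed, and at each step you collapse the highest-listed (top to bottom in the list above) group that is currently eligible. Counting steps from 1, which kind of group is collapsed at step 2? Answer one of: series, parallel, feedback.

Step 1 - sum the parallel branches W1, W2
Step 2 - apply the feedback formula to W3, W4
Step 3 - combine (W1+W2), [W3/(1-W3*W4)], W5 in series
So the answer for step 2 is feedback.

Hence the answer: feedback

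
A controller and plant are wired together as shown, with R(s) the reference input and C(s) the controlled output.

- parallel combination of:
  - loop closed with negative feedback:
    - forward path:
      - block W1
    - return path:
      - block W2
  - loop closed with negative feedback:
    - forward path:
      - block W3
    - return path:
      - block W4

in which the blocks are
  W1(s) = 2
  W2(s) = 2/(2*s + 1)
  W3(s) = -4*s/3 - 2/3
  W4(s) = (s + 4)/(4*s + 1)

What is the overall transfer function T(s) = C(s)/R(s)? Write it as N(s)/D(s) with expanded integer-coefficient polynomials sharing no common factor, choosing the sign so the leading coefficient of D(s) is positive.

Reducing step by step:

[1] close the feedback loop around W1, W2: (4*s + 2)/(2*s + 5)
[2] close the feedback loop around W3, W4: (16*s^2 + 12*s + 2)/(4*s^2 + 6*s + 5)
[3] parallel reduction of [W1/(1+W1*W2)], [W3/(1+W3*W4)], giving the overall T(s)

Answer: (48*s^3 + 136*s^2 + 96*s + 20)/(8*s^3 + 32*s^2 + 40*s + 25)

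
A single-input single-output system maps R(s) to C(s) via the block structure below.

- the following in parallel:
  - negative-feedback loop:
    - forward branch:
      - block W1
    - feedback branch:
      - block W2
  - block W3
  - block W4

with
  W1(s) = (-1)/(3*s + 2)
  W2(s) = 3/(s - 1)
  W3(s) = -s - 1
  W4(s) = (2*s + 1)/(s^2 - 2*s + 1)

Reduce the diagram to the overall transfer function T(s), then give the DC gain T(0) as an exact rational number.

Answer: -1/5

Working:
1. apply the feedback formula to W1, W2; result (1 - s)/(3*s^2 - s - 5)
2. sum the parallel branches [W1/(1+W1*W2)], W3, W4; result (-3*s^5 + 4*s^4 + 12*s^3 - 5*s^2 - 18*s + 1)/(3*s^4 - 7*s^3 + 9*s - 5)
DC gain: substitute s = 0 into T(s) from step 2: T(0) = 1/(-5) = -1/5.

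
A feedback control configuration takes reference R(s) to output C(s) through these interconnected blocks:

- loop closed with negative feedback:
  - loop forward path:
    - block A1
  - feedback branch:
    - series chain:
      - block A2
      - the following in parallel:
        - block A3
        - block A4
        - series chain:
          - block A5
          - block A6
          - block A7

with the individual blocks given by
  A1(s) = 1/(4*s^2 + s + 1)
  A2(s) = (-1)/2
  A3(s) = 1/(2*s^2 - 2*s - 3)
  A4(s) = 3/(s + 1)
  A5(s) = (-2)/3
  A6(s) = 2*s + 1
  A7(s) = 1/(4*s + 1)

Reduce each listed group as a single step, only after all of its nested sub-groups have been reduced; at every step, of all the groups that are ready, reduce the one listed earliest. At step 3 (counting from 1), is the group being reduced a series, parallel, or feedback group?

The answer is series.

Reasoning:
Step 1: cascade A5, A6, A7
Step 2: parallel reduction of A3, A4, (A5*A6*A7)
Step 3: reduce the series chain A2, (A3+A4+(A5*A6*A7))
Step 4: reduce the feedback loop with forward A1 and return (A2*(A3+A4+(A5*A6*A7)))
So the answer for step 3 is series.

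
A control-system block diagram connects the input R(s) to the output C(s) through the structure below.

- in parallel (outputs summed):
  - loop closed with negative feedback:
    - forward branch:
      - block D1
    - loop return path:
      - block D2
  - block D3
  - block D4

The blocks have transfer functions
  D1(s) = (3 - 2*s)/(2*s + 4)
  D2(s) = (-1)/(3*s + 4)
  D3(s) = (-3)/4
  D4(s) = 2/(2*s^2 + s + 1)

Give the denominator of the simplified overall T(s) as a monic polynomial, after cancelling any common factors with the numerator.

The answer is s^4 + 25*s^3/6 + 9*s^2/2 + 35*s/12 + 13/12.

Reasoning:
(1) close the feedback loop around D1, D2: (-6*s^2 + s + 12)/(6*s^2 + 22*s + 13)
(2) sum the parallel branches [D1/(1+D1*D2)], D3, D4: (-84*s^4 - 166*s^3 - 38*s^2 + 123*s + 113)/(48*s^4 + 200*s^3 + 216*s^2 + 140*s + 52)
The result of step 2 is T(s) in lowest terms. Its denominator has leading coefficient 48; dividing the denominator through by 48 makes it monic.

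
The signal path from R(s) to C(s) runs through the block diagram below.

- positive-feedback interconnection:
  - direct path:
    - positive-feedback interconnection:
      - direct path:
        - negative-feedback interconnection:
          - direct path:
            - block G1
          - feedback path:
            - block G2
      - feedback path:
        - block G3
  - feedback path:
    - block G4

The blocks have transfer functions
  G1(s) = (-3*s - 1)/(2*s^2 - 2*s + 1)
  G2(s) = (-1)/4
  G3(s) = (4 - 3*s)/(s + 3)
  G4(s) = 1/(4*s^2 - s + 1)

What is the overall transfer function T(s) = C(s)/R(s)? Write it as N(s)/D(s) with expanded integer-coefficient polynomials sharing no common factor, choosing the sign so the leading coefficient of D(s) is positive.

(1) collapse the loop (G1 forward, G2 return); result (-12*s - 4)/(8*s^2 - 5*s + 5)
(2) reduce the feedback loop with forward [G1/(1+G1*G2)] and return G3; result (-12*s^2 - 40*s - 12)/(8*s^3 - 17*s^2 + 26*s + 31)
(3) feedback reduction of [[G1/(1+G1*G2)]/(1-[G1/(1+G1*G2)]*G3)], G4 - this is the overall T(s), already in the required normalized form

Therefore the answer is (-48*s^4 - 148*s^3 - 20*s^2 - 28*s - 12)/(32*s^5 - 76*s^4 + 129*s^3 + 93*s^2 + 35*s + 43).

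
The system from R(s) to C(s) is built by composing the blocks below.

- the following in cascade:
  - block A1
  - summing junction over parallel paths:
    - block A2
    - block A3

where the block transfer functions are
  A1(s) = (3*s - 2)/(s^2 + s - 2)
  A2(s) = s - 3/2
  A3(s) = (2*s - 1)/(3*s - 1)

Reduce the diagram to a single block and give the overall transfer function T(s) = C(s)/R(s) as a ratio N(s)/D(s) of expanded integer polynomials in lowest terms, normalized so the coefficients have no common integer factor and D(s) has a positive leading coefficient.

1. add A2, A3 (parallel); result (6*s^2 - 7*s + 1)/(6*s - 2)
2. combine A1, (A2+A3) in series - this is the overall T(s), already in the required normalized form

Final answer: (18*s^2 - 15*s + 2)/(6*s^2 + 10*s - 4)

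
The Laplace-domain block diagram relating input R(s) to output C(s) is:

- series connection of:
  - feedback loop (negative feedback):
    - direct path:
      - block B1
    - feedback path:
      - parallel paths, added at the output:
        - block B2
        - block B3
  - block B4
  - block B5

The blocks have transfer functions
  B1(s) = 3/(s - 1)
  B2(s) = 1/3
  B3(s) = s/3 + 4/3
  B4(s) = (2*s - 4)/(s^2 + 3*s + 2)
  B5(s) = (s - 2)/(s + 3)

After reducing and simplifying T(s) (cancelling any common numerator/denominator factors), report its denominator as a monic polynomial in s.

First reduce the diagram to T(s).

Step 1: reduce the parallel group B2, B3 gives s/3 + 5/3
Step 2: collapse the loop (B1 forward, (B2+B3) return) gives 3/(2*s + 4)
Step 3: combine [B1/(1+B1*(B2+B3))], B4, B5 in series gives (3*s^2 - 12*s + 12)/(s^4 + 8*s^3 + 23*s^2 + 28*s + 12)
That last expression is T(s), already simplified, and its denominator is already monic.

Answer: s^4 + 8*s^3 + 23*s^2 + 28*s + 12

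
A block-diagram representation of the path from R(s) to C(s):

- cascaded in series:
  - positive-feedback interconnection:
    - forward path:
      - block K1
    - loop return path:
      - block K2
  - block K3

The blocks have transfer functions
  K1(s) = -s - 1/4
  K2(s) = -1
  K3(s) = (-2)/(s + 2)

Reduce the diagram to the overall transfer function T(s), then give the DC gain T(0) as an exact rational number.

First reduce the diagram to T(s).

[1] reduce the feedback loop with forward K1 and return K2; result (4*s + 1)/(4*s - 3)
[2] cascade [K1/(1-K1*K2)], K3; result (-8*s - 2)/(4*s^2 + 5*s - 6)
The step-2 result is T(s). Setting s = 0: T(0) = -2/(-6) = 1/3.

Answer: 1/3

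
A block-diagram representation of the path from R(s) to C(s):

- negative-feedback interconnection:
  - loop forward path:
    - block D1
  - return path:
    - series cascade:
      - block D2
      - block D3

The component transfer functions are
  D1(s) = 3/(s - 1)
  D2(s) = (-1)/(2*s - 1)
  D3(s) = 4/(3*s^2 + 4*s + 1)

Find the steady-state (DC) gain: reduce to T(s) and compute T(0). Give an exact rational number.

Answer: 3/11

Working:
Step 1 - reduce the series chain D2, D3: (-4)/(6*s^3 + 5*s^2 - 2*s - 1)
Step 2 - collapse the loop (D1 forward, (D2*D3) return): (18*s^3 + 15*s^2 - 6*s - 3)/(6*s^4 - s^3 - 7*s^2 + s - 11)
The step-2 result is T(s). Setting s = 0: T(0) = -3/(-11) = 3/11.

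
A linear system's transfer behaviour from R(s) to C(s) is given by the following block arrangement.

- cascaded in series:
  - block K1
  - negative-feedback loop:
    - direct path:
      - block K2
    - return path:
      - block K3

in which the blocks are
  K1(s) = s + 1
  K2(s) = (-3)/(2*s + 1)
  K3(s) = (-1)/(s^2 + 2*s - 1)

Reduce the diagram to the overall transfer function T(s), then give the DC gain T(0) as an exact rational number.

The answer is 3/2.

Reasoning:
Step 1: feedback reduction of K2, K3; result (-3*s^2 - 6*s + 3)/(2*s^3 + 5*s^2 + 2)
Step 2: cascade K1, [K2/(1+K2*K3)]; result (-3*s^3 - 9*s^2 - 3*s + 3)/(2*s^3 + 5*s^2 + 2)
Step 2 gives the overall T(s). Then T(0) = 3/2.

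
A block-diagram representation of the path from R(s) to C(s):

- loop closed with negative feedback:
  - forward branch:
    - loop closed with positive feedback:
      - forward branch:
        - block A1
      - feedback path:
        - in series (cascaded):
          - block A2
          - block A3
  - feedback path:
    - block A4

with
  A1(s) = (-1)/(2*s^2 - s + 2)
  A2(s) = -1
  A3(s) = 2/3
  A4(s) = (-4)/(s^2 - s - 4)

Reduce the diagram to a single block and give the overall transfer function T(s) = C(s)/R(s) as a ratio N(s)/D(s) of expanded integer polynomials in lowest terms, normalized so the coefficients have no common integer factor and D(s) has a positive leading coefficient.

Step 1 - series reduction of A2, A3, giving (-2)/3
Step 2 - apply the feedback formula to A1, (A2*A3), giving (-3)/(6*s^2 - 3*s + 4)
Step 3 - feedback reduction of [A1/(1-A1*(A2*A3))], A4 - this is the overall T(s), already in the required normalized form

Final answer: (-3*s^2 + 3*s + 12)/(6*s^4 - 9*s^3 - 17*s^2 + 8*s - 4)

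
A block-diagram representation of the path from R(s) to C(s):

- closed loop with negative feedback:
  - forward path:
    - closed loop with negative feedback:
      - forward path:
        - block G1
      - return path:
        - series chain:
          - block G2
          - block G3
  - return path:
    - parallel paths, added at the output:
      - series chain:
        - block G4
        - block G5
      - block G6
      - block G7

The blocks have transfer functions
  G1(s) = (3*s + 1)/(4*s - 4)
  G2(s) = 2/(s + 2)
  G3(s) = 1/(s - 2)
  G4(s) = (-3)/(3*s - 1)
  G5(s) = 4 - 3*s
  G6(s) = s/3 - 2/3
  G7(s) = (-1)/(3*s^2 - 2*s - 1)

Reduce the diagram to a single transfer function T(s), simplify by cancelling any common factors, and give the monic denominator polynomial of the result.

Step 1: cascade G2, G3 -> 2/(s^2 - 4)
Step 2: feedback reduction of G1, (G2*G3) -> (3*s^3 + s^2 - 12*s - 4)/(4*s^3 - 4*s^2 - 10*s + 18)
Step 3: cascade G4, G5 -> (9*s - 12)/(3*s - 1)
Step 4: parallel reduction of (G4*G5), G6, G7 -> (9*s^4 + 54*s^3 - 145*s^2 + 39*s + 37)/(27*s^3 - 27*s^2 - 3*s + 3)
Step 5: collapse the loop ([G1/(1+G1*(G2*G3))] forward, ((G4*G5)+G6+G7) return) -> (27*s^5 - 27*s^4 - 111*s^3 + 111*s^2 + 12*s - 12)/(9*s^6 + 90*s^5 - 265*s^4 - 207*s^3 + 887*s^2 - 402*s - 94)
No further cancellation is possible in the step-5 result, so that is T(s). Its denominator becomes monic after dividing by the leading coefficient 9.

Hence the answer: s^6 + 10*s^5 - 265*s^4/9 - 23*s^3 + 887*s^2/9 - 134*s/3 - 94/9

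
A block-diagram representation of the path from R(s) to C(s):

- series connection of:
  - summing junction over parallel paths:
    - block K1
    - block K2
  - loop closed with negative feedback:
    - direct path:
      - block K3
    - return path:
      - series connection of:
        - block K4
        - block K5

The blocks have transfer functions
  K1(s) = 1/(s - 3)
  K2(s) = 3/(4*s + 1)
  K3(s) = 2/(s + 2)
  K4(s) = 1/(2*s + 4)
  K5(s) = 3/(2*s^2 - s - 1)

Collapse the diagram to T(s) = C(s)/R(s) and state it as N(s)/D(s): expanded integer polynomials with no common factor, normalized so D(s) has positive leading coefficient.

First reduce the diagram to T(s).

Step 1. parallel reduction of K1, K2, giving (7*s - 8)/(4*s^2 - 11*s - 3)
Step 2. combine K4, K5 in series, giving 3/(4*s^3 + 6*s^2 - 6*s - 4)
Step 3. close the feedback loop around K3, (K4*K5), giving (4*s^3 + 6*s^2 - 6*s - 4)/(2*s^4 + 7*s^3 + 3*s^2 - 8*s - 1)
Step 4. series reduction of (K1+K2), [K3/(1+K3*(K4*K5))]: this yields T(s), and no further normalization is needed

Answer: (28*s^4 + 10*s^3 - 90*s^2 + 20*s + 32)/(8*s^6 + 6*s^5 - 71*s^4 - 86*s^3 + 75*s^2 + 35*s + 3)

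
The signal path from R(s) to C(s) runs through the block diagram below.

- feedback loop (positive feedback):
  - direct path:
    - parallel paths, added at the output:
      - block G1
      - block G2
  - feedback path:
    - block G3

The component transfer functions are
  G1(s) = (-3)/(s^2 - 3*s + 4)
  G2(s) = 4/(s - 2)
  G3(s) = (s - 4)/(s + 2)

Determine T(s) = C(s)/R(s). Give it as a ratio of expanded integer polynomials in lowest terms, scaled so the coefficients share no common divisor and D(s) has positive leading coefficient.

Reducing step by step:

[1] reduce the parallel group G1, G2 gives (4*s^2 - 15*s + 22)/(s^3 - 5*s^2 + 10*s - 8)
[2] feedback reduction of (G1+G2), G3, which is the overall transfer function T(s) = C(s)/R(s) in lowest terms

Answer: (4*s^3 - 7*s^2 - 8*s + 44)/(s^4 - 7*s^3 + 31*s^2 - 70*s + 72)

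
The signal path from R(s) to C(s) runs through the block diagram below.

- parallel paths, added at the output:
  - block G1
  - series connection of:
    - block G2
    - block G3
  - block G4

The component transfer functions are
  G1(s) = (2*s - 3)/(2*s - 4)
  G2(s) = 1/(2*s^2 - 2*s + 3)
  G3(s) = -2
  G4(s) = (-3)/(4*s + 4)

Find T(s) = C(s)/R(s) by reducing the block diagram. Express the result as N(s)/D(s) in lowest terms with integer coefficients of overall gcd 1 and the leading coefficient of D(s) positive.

1. combine G2, G3 in series, giving (-2)/(2*s^2 - 2*s + 3)
2. sum the parallel branches G1, (G2*G3), G4: this yields T(s), and no further normalization is needed

Hence the answer: (8*s^4 - 18*s^3 + 14*s^2 - 7*s + 16)/(8*s^4 - 16*s^3 + 4*s^2 + 4*s - 24)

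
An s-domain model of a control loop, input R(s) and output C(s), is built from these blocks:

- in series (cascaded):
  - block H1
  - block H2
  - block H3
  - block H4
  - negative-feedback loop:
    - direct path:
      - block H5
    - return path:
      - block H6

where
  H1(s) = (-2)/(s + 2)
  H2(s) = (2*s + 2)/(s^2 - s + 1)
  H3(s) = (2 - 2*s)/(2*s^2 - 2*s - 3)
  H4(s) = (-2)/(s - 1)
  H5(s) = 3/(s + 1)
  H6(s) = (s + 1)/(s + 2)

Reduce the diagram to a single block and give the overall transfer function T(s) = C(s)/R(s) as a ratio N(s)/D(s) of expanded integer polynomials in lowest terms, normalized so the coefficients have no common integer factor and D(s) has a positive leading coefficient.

(1) reduce the feedback loop with forward H5 and return H6, giving (3*s + 6)/(s^2 + 6*s + 5)
(2) combine H1, H2, H3, H4, [H5/(1+H5*H6)] in series, giving the overall T(s)

Therefore the answer is (-48)/(2*s^5 + 6*s^4 - 19*s^3 + 6*s^2 + 2*s - 15).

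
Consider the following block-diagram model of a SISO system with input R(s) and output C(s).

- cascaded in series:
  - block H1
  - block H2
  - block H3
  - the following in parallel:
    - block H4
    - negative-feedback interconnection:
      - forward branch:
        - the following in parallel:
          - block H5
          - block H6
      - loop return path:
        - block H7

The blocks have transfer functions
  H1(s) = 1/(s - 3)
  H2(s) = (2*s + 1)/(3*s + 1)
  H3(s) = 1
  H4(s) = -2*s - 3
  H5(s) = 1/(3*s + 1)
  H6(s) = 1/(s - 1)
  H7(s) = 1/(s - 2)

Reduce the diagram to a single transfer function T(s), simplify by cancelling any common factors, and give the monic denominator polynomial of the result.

Step 1: reduce the parallel group H5, H6: (4*s)/(3*s^2 - 2*s - 1)
Step 2: feedback reduction of (H5+H6), H7: (4*s^2 - 8*s)/(3*s^3 - 8*s^2 + 7*s + 2)
Step 3: add H4, [(H5+H6)/(1+(H5+H6)*H7)] (parallel): (-6*s^4 + 7*s^3 + 14*s^2 - 33*s - 6)/(3*s^3 - 8*s^2 + 7*s + 2)
Step 4: reduce the series chain H1, H2, H3, (H4+[(H5+H6)/(1+(H5+H6)*H7)]): (-12*s^5 + 8*s^4 + 35*s^3 - 52*s^2 - 45*s - 6)/(9*s^5 - 48*s^4 + 76*s^3 - 26*s^2 - 37*s - 6)
That last expression is T(s), already simplified. Scaling its denominator by 1/9 (the reciprocal of the leading coefficient) yields the monic denominator.

Final answer: s^5 - 16*s^4/3 + 76*s^3/9 - 26*s^2/9 - 37*s/9 - 2/3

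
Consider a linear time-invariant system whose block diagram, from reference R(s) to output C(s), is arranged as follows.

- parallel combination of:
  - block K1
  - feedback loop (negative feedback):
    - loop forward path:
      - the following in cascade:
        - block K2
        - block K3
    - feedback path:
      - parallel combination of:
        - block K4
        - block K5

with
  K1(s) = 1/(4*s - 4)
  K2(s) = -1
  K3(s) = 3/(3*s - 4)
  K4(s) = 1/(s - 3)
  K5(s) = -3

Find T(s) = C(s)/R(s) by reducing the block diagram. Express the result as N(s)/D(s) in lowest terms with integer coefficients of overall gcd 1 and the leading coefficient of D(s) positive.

Answer: (-9*s^2 + 44*s - 54)/(12*s^3 - 28*s^2 - 56*s + 72)

Working:
[1] combine K2, K3 in series, giving (-3)/(3*s - 4)
[2] sum the parallel branches K4, K5, giving (10 - 3*s)/(s - 3)
[3] close the feedback loop around (K2*K3), (K4+K5), giving (9 - 3*s)/(3*s^2 - 4*s - 18)
[4] combine K1, [(K2*K3)/(1+(K2*K3)*(K4+K5))] in parallel; the result is T(s) itself (integer coefficients, no common factor, positive leading denominator coefficient)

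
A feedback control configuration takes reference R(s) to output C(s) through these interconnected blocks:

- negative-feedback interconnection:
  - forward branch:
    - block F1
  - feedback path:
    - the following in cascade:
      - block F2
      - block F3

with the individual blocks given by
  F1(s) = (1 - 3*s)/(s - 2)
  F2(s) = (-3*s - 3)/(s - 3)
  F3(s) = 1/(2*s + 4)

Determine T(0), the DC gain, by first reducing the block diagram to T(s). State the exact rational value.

Answer: -4/7

Working:
(1) series reduction of F2, F3 gives (-3*s - 3)/(2*s^2 - 2*s - 12)
(2) feedback reduction of F1, (F2*F3) gives (-6*s^3 + 8*s^2 + 34*s - 12)/(2*s^3 + 3*s^2 - 2*s + 21)
The step-2 result is T(s). Setting s = 0: T(0) = -12/21 = -4/7.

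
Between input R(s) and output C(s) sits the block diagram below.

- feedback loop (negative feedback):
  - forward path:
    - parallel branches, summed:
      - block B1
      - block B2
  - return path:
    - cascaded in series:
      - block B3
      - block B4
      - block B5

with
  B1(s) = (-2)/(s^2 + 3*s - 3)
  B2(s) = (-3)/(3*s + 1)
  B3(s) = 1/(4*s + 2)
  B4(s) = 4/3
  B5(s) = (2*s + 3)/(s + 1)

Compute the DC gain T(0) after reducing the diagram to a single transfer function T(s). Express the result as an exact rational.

Step 1. parallel reduction of B1, B2: (-3*s^2 - 15*s + 7)/(3*s^3 + 10*s^2 - 6*s - 3)
Step 2. combine B3, B4, B5 in series: (4*s + 6)/(6*s^2 + 9*s + 3)
Step 3. apply the feedback formula to (B1+B2), (B3*B4*B5): (-18*s^4 - 117*s^3 - 102*s^2 + 18*s + 21)/(18*s^5 + 87*s^4 + 51*s^3 - 120*s^2 - 107*s + 33)
That last expression is T(s); at s = 0 only the constant terms survive, so T(0) = 21/33 = 7/11.

Therefore the answer is 7/11.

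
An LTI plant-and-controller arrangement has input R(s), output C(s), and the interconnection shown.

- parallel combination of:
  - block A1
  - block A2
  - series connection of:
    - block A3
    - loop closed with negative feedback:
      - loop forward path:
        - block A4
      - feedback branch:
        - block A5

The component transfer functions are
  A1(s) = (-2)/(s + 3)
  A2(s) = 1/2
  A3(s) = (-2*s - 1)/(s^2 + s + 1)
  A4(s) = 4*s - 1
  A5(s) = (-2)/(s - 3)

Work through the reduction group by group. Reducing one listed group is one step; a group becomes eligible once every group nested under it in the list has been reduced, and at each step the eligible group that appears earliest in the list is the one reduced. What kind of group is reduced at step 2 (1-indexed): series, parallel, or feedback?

The answer is series.

Reasoning:
Step 1: reduce the feedback loop with forward A4 and return A5
Step 2: reduce the series chain A3, [A4/(1+A4*A5)]
Step 3: reduce the parallel group A1, A2, (A3*[A4/(1+A4*A5)])
Step 2: series.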